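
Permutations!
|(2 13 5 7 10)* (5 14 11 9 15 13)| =20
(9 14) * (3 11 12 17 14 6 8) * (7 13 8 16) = (3 11 12 17 14 9 6 16 7 13 8) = [0, 1, 2, 11, 4, 5, 16, 13, 3, 6, 10, 12, 17, 8, 9, 15, 7, 14]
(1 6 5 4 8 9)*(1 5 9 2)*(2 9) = (1 6 2)(4 8 9 5) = [0, 6, 1, 3, 8, 4, 2, 7, 9, 5]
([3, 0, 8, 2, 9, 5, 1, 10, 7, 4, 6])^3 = (0 8 6 3 7 1 2 10)(4 9)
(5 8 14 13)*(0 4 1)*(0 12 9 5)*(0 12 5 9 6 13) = (0 4 1 5 8 14)(6 13 12) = [4, 5, 2, 3, 1, 8, 13, 7, 14, 9, 10, 11, 6, 12, 0]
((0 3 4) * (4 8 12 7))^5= (0 4 7 12 8 3)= ((0 3 8 12 7 4))^5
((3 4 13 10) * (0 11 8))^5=((0 11 8)(3 4 13 10))^5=(0 8 11)(3 4 13 10)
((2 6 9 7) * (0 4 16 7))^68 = ((0 4 16 7 2 6 9))^68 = (0 6 7 4 9 2 16)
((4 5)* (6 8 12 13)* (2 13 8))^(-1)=((2 13 6)(4 5)(8 12))^(-1)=(2 6 13)(4 5)(8 12)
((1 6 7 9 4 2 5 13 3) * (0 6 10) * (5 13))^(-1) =((0 6 7 9 4 2 13 3 1 10))^(-1) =(0 10 1 3 13 2 4 9 7 6)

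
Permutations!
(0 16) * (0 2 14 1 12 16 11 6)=(0 11 6)(1 12 16 2 14)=[11, 12, 14, 3, 4, 5, 0, 7, 8, 9, 10, 6, 16, 13, 1, 15, 2]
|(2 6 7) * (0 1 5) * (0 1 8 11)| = 6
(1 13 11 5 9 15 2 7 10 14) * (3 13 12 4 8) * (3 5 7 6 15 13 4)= (1 12 3 4 8 5 9 13 11 7 10 14)(2 6 15)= [0, 12, 6, 4, 8, 9, 15, 10, 5, 13, 14, 7, 3, 11, 1, 2]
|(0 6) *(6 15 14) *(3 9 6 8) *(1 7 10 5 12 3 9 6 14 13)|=|(0 15 13 1 7 10 5 12 3 6)(8 9 14)|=30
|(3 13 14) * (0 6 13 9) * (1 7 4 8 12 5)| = |(0 6 13 14 3 9)(1 7 4 8 12 5)| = 6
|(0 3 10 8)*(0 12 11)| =|(0 3 10 8 12 11)| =6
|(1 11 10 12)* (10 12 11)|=|(1 10 11 12)|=4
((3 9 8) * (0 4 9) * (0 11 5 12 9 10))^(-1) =((0 4 10)(3 11 5 12 9 8))^(-1) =(0 10 4)(3 8 9 12 5 11)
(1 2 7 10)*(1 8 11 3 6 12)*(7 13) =[0, 2, 13, 6, 4, 5, 12, 10, 11, 9, 8, 3, 1, 7] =(1 2 13 7 10 8 11 3 6 12)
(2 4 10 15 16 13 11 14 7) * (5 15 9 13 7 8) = [0, 1, 4, 3, 10, 15, 6, 2, 5, 13, 9, 14, 12, 11, 8, 16, 7] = (2 4 10 9 13 11 14 8 5 15 16 7)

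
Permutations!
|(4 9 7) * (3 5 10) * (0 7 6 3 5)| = 6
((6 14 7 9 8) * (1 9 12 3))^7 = ((1 9 8 6 14 7 12 3))^7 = (1 3 12 7 14 6 8 9)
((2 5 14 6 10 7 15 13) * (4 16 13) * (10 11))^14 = (2 6 7 16 5 11 15 13 14 10 4)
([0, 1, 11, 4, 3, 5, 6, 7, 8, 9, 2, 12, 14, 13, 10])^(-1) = (2 10 14 12 11)(3 4)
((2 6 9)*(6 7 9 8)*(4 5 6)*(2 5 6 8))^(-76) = (2 7 9 5 8 4 6)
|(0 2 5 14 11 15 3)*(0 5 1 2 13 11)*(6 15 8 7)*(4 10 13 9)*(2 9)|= |(0 2 1 9 4 10 13 11 8 7 6 15 3 5 14)|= 15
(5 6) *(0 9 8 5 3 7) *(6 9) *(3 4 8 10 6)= (0 3 7)(4 8 5 9 10 6)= [3, 1, 2, 7, 8, 9, 4, 0, 5, 10, 6]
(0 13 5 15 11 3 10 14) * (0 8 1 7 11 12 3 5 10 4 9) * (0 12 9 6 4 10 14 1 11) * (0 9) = (0 13 14 8 11 5 15)(1 7 9 12 3 10)(4 6) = [13, 7, 2, 10, 6, 15, 4, 9, 11, 12, 1, 5, 3, 14, 8, 0]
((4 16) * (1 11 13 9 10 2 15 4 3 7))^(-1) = (1 7 3 16 4 15 2 10 9 13 11) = ((1 11 13 9 10 2 15 4 16 3 7))^(-1)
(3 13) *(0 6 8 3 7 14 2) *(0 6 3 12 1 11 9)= (0 3 13 7 14 2 6 8 12 1 11 9)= [3, 11, 6, 13, 4, 5, 8, 14, 12, 0, 10, 9, 1, 7, 2]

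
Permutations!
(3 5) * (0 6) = (0 6)(3 5) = [6, 1, 2, 5, 4, 3, 0]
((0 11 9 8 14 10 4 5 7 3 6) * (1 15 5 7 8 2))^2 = ((0 11 9 2 1 15 5 8 14 10 4 7 3 6))^2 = (0 9 1 5 14 4 3)(2 15 8 10 7 6 11)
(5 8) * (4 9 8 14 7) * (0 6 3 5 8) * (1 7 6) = (0 1 7 4 9)(3 5 14 6) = [1, 7, 2, 5, 9, 14, 3, 4, 8, 0, 10, 11, 12, 13, 6]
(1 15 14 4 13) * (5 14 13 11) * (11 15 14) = (1 14 4 15 13)(5 11) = [0, 14, 2, 3, 15, 11, 6, 7, 8, 9, 10, 5, 12, 1, 4, 13]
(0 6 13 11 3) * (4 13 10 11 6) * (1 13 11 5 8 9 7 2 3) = [4, 13, 3, 0, 11, 8, 10, 2, 9, 7, 5, 1, 12, 6] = (0 4 11 1 13 6 10 5 8 9 7 2 3)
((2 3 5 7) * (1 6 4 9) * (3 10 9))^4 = ((1 6 4 3 5 7 2 10 9))^4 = (1 5 9 3 10 4 2 6 7)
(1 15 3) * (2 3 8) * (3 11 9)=[0, 15, 11, 1, 4, 5, 6, 7, 2, 3, 10, 9, 12, 13, 14, 8]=(1 15 8 2 11 9 3)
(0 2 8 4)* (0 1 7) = (0 2 8 4 1 7) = [2, 7, 8, 3, 1, 5, 6, 0, 4]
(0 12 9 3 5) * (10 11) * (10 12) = (0 10 11 12 9 3 5) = [10, 1, 2, 5, 4, 0, 6, 7, 8, 3, 11, 12, 9]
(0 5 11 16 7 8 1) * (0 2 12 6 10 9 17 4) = (0 5 11 16 7 8 1 2 12 6 10 9 17 4) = [5, 2, 12, 3, 0, 11, 10, 8, 1, 17, 9, 16, 6, 13, 14, 15, 7, 4]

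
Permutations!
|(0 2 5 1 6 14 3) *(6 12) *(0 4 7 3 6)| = 30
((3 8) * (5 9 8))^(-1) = (3 8 9 5) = ((3 5 9 8))^(-1)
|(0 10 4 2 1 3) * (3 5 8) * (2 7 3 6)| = |(0 10 4 7 3)(1 5 8 6 2)| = 5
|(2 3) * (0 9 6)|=6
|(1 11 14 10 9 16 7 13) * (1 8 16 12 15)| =|(1 11 14 10 9 12 15)(7 13 8 16)| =28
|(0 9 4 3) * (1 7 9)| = 6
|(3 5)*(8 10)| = |(3 5)(8 10)| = 2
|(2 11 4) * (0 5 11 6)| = |(0 5 11 4 2 6)| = 6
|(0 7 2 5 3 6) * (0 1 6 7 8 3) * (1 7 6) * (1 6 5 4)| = 20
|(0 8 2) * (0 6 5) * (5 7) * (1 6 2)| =6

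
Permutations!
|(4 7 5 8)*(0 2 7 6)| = 7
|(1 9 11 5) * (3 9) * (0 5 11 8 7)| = 7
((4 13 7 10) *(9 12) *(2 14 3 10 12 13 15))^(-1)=(2 15 4 10 3 14)(7 13 9 12)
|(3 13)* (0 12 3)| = |(0 12 3 13)| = 4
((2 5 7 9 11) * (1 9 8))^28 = ((1 9 11 2 5 7 8))^28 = (11)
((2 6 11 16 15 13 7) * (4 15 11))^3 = (2 15)(4 7)(6 13)(11 16)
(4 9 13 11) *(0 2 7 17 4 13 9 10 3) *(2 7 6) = (0 7 17 4 10 3)(2 6)(11 13) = [7, 1, 6, 0, 10, 5, 2, 17, 8, 9, 3, 13, 12, 11, 14, 15, 16, 4]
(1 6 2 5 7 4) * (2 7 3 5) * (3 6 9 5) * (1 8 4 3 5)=(1 9)(3 5 6 7)(4 8)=[0, 9, 2, 5, 8, 6, 7, 3, 4, 1]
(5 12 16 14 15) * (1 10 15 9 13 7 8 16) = (1 10 15 5 12)(7 8 16 14 9 13) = [0, 10, 2, 3, 4, 12, 6, 8, 16, 13, 15, 11, 1, 7, 9, 5, 14]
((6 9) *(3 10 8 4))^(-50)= ((3 10 8 4)(6 9))^(-50)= (3 8)(4 10)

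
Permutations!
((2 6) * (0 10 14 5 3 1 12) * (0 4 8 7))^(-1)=(0 7 8 4 12 1 3 5 14 10)(2 6)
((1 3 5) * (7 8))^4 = (8)(1 3 5)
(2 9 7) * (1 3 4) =(1 3 4)(2 9 7) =[0, 3, 9, 4, 1, 5, 6, 2, 8, 7]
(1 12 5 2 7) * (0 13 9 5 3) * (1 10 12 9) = (0 13 1 9 5 2 7 10 12 3) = [13, 9, 7, 0, 4, 2, 6, 10, 8, 5, 12, 11, 3, 1]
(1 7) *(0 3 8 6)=[3, 7, 2, 8, 4, 5, 0, 1, 6]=(0 3 8 6)(1 7)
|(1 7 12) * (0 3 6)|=|(0 3 6)(1 7 12)|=3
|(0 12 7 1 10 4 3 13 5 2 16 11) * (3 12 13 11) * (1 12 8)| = |(0 13 5 2 16 3 11)(1 10 4 8)(7 12)| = 28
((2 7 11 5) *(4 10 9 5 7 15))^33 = (2 10)(4 5)(7 11)(9 15)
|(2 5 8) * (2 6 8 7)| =6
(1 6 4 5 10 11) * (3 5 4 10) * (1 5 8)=(1 6 10 11 5 3 8)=[0, 6, 2, 8, 4, 3, 10, 7, 1, 9, 11, 5]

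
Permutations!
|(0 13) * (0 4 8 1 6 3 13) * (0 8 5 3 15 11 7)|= 28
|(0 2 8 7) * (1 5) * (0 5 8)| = 4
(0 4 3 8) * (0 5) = (0 4 3 8 5) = [4, 1, 2, 8, 3, 0, 6, 7, 5]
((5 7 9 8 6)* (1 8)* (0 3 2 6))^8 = ((0 3 2 6 5 7 9 1 8))^8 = (0 8 1 9 7 5 6 2 3)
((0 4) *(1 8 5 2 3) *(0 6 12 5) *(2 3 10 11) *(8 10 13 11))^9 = (13)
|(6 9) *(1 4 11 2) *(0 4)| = 10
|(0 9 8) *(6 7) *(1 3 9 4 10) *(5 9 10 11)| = 6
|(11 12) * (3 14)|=|(3 14)(11 12)|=2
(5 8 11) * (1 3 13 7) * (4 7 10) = (1 3 13 10 4 7)(5 8 11) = [0, 3, 2, 13, 7, 8, 6, 1, 11, 9, 4, 5, 12, 10]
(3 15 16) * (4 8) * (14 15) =[0, 1, 2, 14, 8, 5, 6, 7, 4, 9, 10, 11, 12, 13, 15, 16, 3] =(3 14 15 16)(4 8)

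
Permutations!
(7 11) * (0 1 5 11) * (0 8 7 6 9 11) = (0 1 5)(6 9 11)(7 8) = [1, 5, 2, 3, 4, 0, 9, 8, 7, 11, 10, 6]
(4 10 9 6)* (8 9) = [0, 1, 2, 3, 10, 5, 4, 7, 9, 6, 8] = (4 10 8 9 6)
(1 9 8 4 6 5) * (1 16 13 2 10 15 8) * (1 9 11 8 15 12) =(1 11 8 4 6 5 16 13 2 10 12) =[0, 11, 10, 3, 6, 16, 5, 7, 4, 9, 12, 8, 1, 2, 14, 15, 13]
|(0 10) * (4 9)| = |(0 10)(4 9)| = 2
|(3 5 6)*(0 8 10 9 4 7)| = |(0 8 10 9 4 7)(3 5 6)| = 6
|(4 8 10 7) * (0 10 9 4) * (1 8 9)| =6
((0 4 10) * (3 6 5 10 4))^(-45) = ((0 3 6 5 10))^(-45) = (10)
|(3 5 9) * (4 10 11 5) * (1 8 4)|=|(1 8 4 10 11 5 9 3)|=8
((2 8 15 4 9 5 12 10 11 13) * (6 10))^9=(2 11 6 5 4 8 13 10 12 9 15)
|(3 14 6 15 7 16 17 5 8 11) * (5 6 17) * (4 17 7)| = |(3 14 7 16 5 8 11)(4 17 6 15)| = 28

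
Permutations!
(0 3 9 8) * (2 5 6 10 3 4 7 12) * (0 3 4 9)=[9, 1, 5, 0, 7, 6, 10, 12, 3, 8, 4, 11, 2]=(0 9 8 3)(2 5 6 10 4 7 12)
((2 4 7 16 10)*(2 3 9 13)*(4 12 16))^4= ((2 12 16 10 3 9 13)(4 7))^4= (2 3 12 9 16 13 10)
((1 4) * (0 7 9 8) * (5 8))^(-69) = (0 7 9 5 8)(1 4) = ((0 7 9 5 8)(1 4))^(-69)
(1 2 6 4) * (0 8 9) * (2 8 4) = [4, 8, 6, 3, 1, 5, 2, 7, 9, 0] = (0 4 1 8 9)(2 6)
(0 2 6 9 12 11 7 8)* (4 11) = (0 2 6 9 12 4 11 7 8) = [2, 1, 6, 3, 11, 5, 9, 8, 0, 12, 10, 7, 4]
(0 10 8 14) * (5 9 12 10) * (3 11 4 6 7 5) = (0 3 11 4 6 7 5 9 12 10 8 14) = [3, 1, 2, 11, 6, 9, 7, 5, 14, 12, 8, 4, 10, 13, 0]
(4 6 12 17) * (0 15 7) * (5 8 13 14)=(0 15 7)(4 6 12 17)(5 8 13 14)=[15, 1, 2, 3, 6, 8, 12, 0, 13, 9, 10, 11, 17, 14, 5, 7, 16, 4]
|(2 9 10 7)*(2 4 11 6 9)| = 6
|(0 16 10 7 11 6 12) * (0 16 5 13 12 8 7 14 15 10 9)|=|(0 5 13 12 16 9)(6 8 7 11)(10 14 15)|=12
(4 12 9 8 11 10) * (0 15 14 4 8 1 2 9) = [15, 2, 9, 3, 12, 5, 6, 7, 11, 1, 8, 10, 0, 13, 4, 14] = (0 15 14 4 12)(1 2 9)(8 11 10)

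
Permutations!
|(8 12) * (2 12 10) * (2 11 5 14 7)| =|(2 12 8 10 11 5 14 7)| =8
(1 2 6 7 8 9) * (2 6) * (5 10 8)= (1 6 7 5 10 8 9)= [0, 6, 2, 3, 4, 10, 7, 5, 9, 1, 8]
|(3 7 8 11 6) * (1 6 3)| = |(1 6)(3 7 8 11)| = 4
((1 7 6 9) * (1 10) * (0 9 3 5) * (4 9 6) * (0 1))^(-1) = (0 10 9 4 7 1 5 3 6)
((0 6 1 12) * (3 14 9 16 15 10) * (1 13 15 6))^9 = (3 14 9 16 6 13 15 10)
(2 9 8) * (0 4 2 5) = (0 4 2 9 8 5) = [4, 1, 9, 3, 2, 0, 6, 7, 5, 8]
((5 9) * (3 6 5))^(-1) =(3 9 5 6)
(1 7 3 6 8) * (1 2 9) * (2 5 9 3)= [0, 7, 3, 6, 4, 9, 8, 2, 5, 1]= (1 7 2 3 6 8 5 9)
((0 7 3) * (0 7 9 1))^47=(0 1 9)(3 7)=((0 9 1)(3 7))^47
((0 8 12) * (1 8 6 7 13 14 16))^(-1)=((0 6 7 13 14 16 1 8 12))^(-1)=(0 12 8 1 16 14 13 7 6)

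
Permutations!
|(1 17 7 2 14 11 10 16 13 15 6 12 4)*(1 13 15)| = |(1 17 7 2 14 11 10 16 15 6 12 4 13)| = 13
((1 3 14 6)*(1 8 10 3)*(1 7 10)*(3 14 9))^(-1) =(1 8 6 14 10 7)(3 9)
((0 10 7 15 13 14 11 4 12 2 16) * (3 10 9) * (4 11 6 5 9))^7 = ((0 4 12 2 16)(3 10 7 15 13 14 6 5 9))^7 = (0 12 16 4 2)(3 5 14 15 10 9 6 13 7)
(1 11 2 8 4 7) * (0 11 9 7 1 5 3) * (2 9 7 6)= (0 11 9 6 2 8 4 1 7 5 3)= [11, 7, 8, 0, 1, 3, 2, 5, 4, 6, 10, 9]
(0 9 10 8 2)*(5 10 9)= (0 5 10 8 2)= [5, 1, 0, 3, 4, 10, 6, 7, 2, 9, 8]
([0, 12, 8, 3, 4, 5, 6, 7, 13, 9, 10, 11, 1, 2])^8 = [0, 1, 13, 3, 4, 5, 6, 7, 2, 9, 10, 11, 12, 8]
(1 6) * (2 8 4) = [0, 6, 8, 3, 2, 5, 1, 7, 4] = (1 6)(2 8 4)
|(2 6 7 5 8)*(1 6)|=6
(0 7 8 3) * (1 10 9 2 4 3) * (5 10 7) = (0 5 10 9 2 4 3)(1 7 8) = [5, 7, 4, 0, 3, 10, 6, 8, 1, 2, 9]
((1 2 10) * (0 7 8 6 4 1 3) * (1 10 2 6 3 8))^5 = (0 10 1 3 4 7 8 6)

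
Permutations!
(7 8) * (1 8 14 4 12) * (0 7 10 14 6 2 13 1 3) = (0 7 6 2 13 1 8 10 14 4 12 3) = [7, 8, 13, 0, 12, 5, 2, 6, 10, 9, 14, 11, 3, 1, 4]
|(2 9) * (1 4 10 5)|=4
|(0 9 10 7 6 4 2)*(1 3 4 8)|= |(0 9 10 7 6 8 1 3 4 2)|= 10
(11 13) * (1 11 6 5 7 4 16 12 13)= (1 11)(4 16 12 13 6 5 7)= [0, 11, 2, 3, 16, 7, 5, 4, 8, 9, 10, 1, 13, 6, 14, 15, 12]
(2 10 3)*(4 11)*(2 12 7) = (2 10 3 12 7)(4 11) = [0, 1, 10, 12, 11, 5, 6, 2, 8, 9, 3, 4, 7]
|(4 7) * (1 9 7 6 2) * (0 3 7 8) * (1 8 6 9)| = |(0 3 7 4 9 6 2 8)| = 8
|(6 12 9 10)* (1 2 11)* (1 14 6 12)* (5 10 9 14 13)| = |(1 2 11 13 5 10 12 14 6)| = 9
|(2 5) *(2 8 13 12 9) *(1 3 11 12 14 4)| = 11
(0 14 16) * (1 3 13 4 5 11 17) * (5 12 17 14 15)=(0 15 5 11 14 16)(1 3 13 4 12 17)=[15, 3, 2, 13, 12, 11, 6, 7, 8, 9, 10, 14, 17, 4, 16, 5, 0, 1]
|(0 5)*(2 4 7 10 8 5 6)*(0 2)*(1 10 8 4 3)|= |(0 6)(1 10 4 7 8 5 2 3)|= 8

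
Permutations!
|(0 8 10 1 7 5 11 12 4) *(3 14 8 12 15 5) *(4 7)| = 9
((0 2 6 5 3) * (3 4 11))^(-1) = (0 3 11 4 5 6 2)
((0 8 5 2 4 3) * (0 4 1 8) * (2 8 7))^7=((1 7 2)(3 4)(5 8))^7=(1 7 2)(3 4)(5 8)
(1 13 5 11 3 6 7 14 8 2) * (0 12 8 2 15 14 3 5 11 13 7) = (0 12 8 15 14 2 1 7 3 6)(5 13 11) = [12, 7, 1, 6, 4, 13, 0, 3, 15, 9, 10, 5, 8, 11, 2, 14]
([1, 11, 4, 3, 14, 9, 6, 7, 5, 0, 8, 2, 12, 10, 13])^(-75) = [11, 2, 14, 3, 13, 0, 6, 7, 9, 1, 5, 4, 12, 8, 10]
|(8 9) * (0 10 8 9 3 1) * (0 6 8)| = 4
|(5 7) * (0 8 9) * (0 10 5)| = |(0 8 9 10 5 7)| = 6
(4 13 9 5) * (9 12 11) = (4 13 12 11 9 5) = [0, 1, 2, 3, 13, 4, 6, 7, 8, 5, 10, 9, 11, 12]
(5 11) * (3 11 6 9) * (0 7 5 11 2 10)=[7, 1, 10, 2, 4, 6, 9, 5, 8, 3, 0, 11]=(11)(0 7 5 6 9 3 2 10)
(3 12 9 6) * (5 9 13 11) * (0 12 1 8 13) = (0 12)(1 8 13 11 5 9 6 3) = [12, 8, 2, 1, 4, 9, 3, 7, 13, 6, 10, 5, 0, 11]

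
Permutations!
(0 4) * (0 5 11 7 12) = (0 4 5 11 7 12) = [4, 1, 2, 3, 5, 11, 6, 12, 8, 9, 10, 7, 0]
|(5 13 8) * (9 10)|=6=|(5 13 8)(9 10)|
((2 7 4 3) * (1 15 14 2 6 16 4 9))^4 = (16)(1 7 14)(2 15 9)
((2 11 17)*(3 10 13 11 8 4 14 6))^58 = ((2 8 4 14 6 3 10 13 11 17))^58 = (2 11 10 6 4)(3 14 8 17 13)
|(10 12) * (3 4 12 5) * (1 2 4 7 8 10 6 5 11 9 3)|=|(1 2 4 12 6 5)(3 7 8 10 11 9)|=6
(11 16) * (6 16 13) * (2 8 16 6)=[0, 1, 8, 3, 4, 5, 6, 7, 16, 9, 10, 13, 12, 2, 14, 15, 11]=(2 8 16 11 13)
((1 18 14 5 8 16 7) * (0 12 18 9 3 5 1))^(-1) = ((0 12 18 14 1 9 3 5 8 16 7))^(-1) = (0 7 16 8 5 3 9 1 14 18 12)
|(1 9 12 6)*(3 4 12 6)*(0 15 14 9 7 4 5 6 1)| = 11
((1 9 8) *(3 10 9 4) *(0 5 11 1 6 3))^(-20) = ((0 5 11 1 4)(3 10 9 8 6))^(-20) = (11)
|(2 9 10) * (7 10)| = |(2 9 7 10)| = 4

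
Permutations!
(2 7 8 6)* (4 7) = [0, 1, 4, 3, 7, 5, 2, 8, 6] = (2 4 7 8 6)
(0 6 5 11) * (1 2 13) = (0 6 5 11)(1 2 13) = [6, 2, 13, 3, 4, 11, 5, 7, 8, 9, 10, 0, 12, 1]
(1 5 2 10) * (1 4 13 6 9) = (1 5 2 10 4 13 6 9) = [0, 5, 10, 3, 13, 2, 9, 7, 8, 1, 4, 11, 12, 6]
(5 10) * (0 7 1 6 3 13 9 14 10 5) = [7, 6, 2, 13, 4, 5, 3, 1, 8, 14, 0, 11, 12, 9, 10] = (0 7 1 6 3 13 9 14 10)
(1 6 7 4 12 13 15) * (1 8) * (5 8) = (1 6 7 4 12 13 15 5 8) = [0, 6, 2, 3, 12, 8, 7, 4, 1, 9, 10, 11, 13, 15, 14, 5]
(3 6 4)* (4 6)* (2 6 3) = (2 6 3 4) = [0, 1, 6, 4, 2, 5, 3]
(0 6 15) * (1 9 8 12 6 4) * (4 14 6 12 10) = (0 14 6 15)(1 9 8 10 4) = [14, 9, 2, 3, 1, 5, 15, 7, 10, 8, 4, 11, 12, 13, 6, 0]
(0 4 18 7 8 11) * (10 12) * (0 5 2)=[4, 1, 0, 3, 18, 2, 6, 8, 11, 9, 12, 5, 10, 13, 14, 15, 16, 17, 7]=(0 4 18 7 8 11 5 2)(10 12)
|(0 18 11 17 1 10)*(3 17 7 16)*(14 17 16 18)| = 30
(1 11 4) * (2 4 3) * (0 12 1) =(0 12 1 11 3 2 4) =[12, 11, 4, 2, 0, 5, 6, 7, 8, 9, 10, 3, 1]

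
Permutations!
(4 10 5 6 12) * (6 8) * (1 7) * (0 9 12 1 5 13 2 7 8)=[9, 8, 7, 3, 10, 0, 1, 5, 6, 12, 13, 11, 4, 2]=(0 9 12 4 10 13 2 7 5)(1 8 6)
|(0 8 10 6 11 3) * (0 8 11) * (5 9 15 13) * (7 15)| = |(0 11 3 8 10 6)(5 9 7 15 13)| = 30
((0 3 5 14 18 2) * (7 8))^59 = (0 2 18 14 5 3)(7 8)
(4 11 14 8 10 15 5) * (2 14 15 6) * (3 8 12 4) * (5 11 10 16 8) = (2 14 12 4 10 6)(3 5)(8 16)(11 15) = [0, 1, 14, 5, 10, 3, 2, 7, 16, 9, 6, 15, 4, 13, 12, 11, 8]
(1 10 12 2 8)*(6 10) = (1 6 10 12 2 8) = [0, 6, 8, 3, 4, 5, 10, 7, 1, 9, 12, 11, 2]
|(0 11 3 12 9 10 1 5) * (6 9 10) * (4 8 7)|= |(0 11 3 12 10 1 5)(4 8 7)(6 9)|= 42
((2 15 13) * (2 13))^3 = ((2 15))^3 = (2 15)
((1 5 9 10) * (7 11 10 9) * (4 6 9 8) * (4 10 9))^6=(1 10 8 9 11 7 5)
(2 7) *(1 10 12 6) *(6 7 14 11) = [0, 10, 14, 3, 4, 5, 1, 2, 8, 9, 12, 6, 7, 13, 11] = (1 10 12 7 2 14 11 6)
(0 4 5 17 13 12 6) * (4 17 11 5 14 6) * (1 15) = (0 17 13 12 4 14 6)(1 15)(5 11) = [17, 15, 2, 3, 14, 11, 0, 7, 8, 9, 10, 5, 4, 12, 6, 1, 16, 13]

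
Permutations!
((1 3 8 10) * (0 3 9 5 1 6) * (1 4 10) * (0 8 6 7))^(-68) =((0 3 6 8 1 9 5 4 10 7))^(-68) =(0 6 1 5 10)(3 8 9 4 7)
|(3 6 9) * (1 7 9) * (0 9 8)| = 7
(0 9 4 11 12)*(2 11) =(0 9 4 2 11 12) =[9, 1, 11, 3, 2, 5, 6, 7, 8, 4, 10, 12, 0]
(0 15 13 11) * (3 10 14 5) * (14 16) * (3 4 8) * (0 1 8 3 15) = (1 8 15 13 11)(3 10 16 14 5 4) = [0, 8, 2, 10, 3, 4, 6, 7, 15, 9, 16, 1, 12, 11, 5, 13, 14]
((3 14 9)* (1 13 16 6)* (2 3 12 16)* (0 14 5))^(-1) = (0 5 3 2 13 1 6 16 12 9 14)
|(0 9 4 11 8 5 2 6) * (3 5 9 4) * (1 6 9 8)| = |(0 4 11 1 6)(2 9 3 5)| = 20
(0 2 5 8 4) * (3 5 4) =(0 2 4)(3 5 8) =[2, 1, 4, 5, 0, 8, 6, 7, 3]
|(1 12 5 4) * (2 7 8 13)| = 4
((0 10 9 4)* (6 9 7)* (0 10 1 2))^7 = (0 1 2)(4 7 9 10 6)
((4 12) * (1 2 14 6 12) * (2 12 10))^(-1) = (1 4 12)(2 10 6 14)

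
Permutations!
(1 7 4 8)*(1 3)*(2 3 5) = (1 7 4 8 5 2 3) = [0, 7, 3, 1, 8, 2, 6, 4, 5]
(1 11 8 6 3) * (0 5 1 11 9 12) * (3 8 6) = (0 5 1 9 12)(3 11 6 8) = [5, 9, 2, 11, 4, 1, 8, 7, 3, 12, 10, 6, 0]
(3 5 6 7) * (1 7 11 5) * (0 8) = (0 8)(1 7 3)(5 6 11) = [8, 7, 2, 1, 4, 6, 11, 3, 0, 9, 10, 5]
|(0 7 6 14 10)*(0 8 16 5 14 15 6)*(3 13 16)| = |(0 7)(3 13 16 5 14 10 8)(6 15)| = 14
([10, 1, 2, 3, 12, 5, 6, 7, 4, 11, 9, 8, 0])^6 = [12, 1, 2, 3, 8, 5, 6, 7, 11, 10, 0, 9, 4]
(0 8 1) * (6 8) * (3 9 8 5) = (0 6 5 3 9 8 1) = [6, 0, 2, 9, 4, 3, 5, 7, 1, 8]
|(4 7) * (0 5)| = |(0 5)(4 7)| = 2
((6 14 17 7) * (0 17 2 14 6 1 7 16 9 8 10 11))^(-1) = ((0 17 16 9 8 10 11)(1 7)(2 14))^(-1) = (0 11 10 8 9 16 17)(1 7)(2 14)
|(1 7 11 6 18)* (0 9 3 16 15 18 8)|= |(0 9 3 16 15 18 1 7 11 6 8)|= 11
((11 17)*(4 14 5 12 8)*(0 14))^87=(0 12)(4 5)(8 14)(11 17)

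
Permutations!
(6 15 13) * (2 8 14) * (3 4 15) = (2 8 14)(3 4 15 13 6) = [0, 1, 8, 4, 15, 5, 3, 7, 14, 9, 10, 11, 12, 6, 2, 13]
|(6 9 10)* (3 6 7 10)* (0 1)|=6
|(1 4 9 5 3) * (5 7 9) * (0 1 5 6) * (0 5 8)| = 14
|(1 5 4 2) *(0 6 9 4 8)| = |(0 6 9 4 2 1 5 8)| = 8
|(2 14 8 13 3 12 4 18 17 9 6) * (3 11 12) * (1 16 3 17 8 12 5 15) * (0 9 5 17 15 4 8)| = 52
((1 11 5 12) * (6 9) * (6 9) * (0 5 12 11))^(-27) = (0 12 5 1 11)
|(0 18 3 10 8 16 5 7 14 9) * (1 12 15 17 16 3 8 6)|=|(0 18 8 3 10 6 1 12 15 17 16 5 7 14 9)|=15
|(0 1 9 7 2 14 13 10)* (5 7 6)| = |(0 1 9 6 5 7 2 14 13 10)| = 10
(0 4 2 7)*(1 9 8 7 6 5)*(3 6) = [4, 9, 3, 6, 2, 1, 5, 0, 7, 8] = (0 4 2 3 6 5 1 9 8 7)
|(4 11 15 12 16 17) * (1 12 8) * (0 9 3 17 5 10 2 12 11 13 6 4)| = 60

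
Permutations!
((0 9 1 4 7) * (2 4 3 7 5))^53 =(0 3 9 7 1)(2 5 4)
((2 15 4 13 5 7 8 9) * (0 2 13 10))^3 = ((0 2 15 4 10)(5 7 8 9 13))^3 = (0 4 2 10 15)(5 9 7 13 8)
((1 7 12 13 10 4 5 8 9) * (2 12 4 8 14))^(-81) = ((1 7 4 5 14 2 12 13 10 8 9))^(-81) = (1 13 5 9 12 4 8 2 7 10 14)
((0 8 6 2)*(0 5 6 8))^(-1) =((8)(2 5 6))^(-1) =(8)(2 6 5)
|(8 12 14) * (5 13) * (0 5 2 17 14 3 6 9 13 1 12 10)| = 13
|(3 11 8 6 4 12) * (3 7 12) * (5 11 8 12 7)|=|(3 8 6 4)(5 11 12)|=12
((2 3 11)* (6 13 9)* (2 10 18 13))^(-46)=((2 3 11 10 18 13 9 6))^(-46)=(2 11 18 9)(3 10 13 6)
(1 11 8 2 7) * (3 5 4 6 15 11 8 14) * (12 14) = (1 8 2 7)(3 5 4 6 15 11 12 14) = [0, 8, 7, 5, 6, 4, 15, 1, 2, 9, 10, 12, 14, 13, 3, 11]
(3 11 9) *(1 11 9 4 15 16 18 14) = (1 11 4 15 16 18 14)(3 9) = [0, 11, 2, 9, 15, 5, 6, 7, 8, 3, 10, 4, 12, 13, 1, 16, 18, 17, 14]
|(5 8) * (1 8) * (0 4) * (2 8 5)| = |(0 4)(1 5)(2 8)| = 2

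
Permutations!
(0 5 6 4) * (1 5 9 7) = (0 9 7 1 5 6 4) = [9, 5, 2, 3, 0, 6, 4, 1, 8, 7]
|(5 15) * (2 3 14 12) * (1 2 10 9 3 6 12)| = 8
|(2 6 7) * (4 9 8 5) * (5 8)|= 3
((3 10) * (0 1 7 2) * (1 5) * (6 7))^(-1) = (0 2 7 6 1 5)(3 10)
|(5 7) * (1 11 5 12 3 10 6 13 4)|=10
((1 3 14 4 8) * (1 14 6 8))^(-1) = ((1 3 6 8 14 4))^(-1) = (1 4 14 8 6 3)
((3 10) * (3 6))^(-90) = (10)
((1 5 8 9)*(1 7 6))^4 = (1 7 8)(5 6 9)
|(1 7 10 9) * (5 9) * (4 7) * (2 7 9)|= 12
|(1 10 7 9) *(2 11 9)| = |(1 10 7 2 11 9)| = 6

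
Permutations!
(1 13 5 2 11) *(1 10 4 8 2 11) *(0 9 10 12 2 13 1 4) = (0 9 10)(2 4 8 13 5 11 12) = [9, 1, 4, 3, 8, 11, 6, 7, 13, 10, 0, 12, 2, 5]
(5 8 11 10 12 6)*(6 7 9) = (5 8 11 10 12 7 9 6) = [0, 1, 2, 3, 4, 8, 5, 9, 11, 6, 12, 10, 7]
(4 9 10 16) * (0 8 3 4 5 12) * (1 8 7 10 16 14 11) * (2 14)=(0 7 10 2 14 11 1 8 3 4 9 16 5 12)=[7, 8, 14, 4, 9, 12, 6, 10, 3, 16, 2, 1, 0, 13, 11, 15, 5]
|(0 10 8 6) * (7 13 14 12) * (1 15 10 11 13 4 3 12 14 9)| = 36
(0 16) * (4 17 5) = (0 16)(4 17 5) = [16, 1, 2, 3, 17, 4, 6, 7, 8, 9, 10, 11, 12, 13, 14, 15, 0, 5]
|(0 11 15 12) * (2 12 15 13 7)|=|(15)(0 11 13 7 2 12)|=6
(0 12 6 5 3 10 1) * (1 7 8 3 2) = (0 12 6 5 2 1)(3 10 7 8) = [12, 0, 1, 10, 4, 2, 5, 8, 3, 9, 7, 11, 6]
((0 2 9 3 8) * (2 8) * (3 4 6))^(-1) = ((0 8)(2 9 4 6 3))^(-1) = (0 8)(2 3 6 4 9)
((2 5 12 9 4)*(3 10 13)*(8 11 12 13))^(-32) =(2 9 11 10 13)(3 5 4 12 8)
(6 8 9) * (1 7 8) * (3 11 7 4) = (1 4 3 11 7 8 9 6) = [0, 4, 2, 11, 3, 5, 1, 8, 9, 6, 10, 7]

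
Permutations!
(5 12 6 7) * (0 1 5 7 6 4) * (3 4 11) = (0 1 5 12 11 3 4) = [1, 5, 2, 4, 0, 12, 6, 7, 8, 9, 10, 3, 11]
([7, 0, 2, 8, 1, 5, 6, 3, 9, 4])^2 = [3, 7, 2, 9, 0, 5, 6, 8, 4, 1]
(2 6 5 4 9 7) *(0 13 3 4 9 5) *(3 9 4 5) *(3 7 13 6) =[6, 1, 3, 5, 7, 4, 0, 2, 8, 13, 10, 11, 12, 9] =(0 6)(2 3 5 4 7)(9 13)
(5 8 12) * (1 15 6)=(1 15 6)(5 8 12)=[0, 15, 2, 3, 4, 8, 1, 7, 12, 9, 10, 11, 5, 13, 14, 6]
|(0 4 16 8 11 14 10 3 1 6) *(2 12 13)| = 30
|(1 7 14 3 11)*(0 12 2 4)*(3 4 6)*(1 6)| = |(0 12 2 1 7 14 4)(3 11 6)| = 21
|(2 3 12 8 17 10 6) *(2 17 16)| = 15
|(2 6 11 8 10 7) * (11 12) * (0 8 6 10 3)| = 3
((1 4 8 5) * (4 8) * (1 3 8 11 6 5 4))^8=(1 11 6 5 3 8 4)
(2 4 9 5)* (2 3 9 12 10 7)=(2 4 12 10 7)(3 9 5)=[0, 1, 4, 9, 12, 3, 6, 2, 8, 5, 7, 11, 10]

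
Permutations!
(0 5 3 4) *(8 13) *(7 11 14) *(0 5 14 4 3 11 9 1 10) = (0 14 7 9 1 10)(4 5 11)(8 13) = [14, 10, 2, 3, 5, 11, 6, 9, 13, 1, 0, 4, 12, 8, 7]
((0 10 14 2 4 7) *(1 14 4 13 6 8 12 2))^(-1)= (0 7 4 10)(1 14)(2 12 8 6 13)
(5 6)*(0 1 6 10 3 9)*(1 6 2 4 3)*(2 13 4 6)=(0 2 6 5 10 1 13 4 3 9)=[2, 13, 6, 9, 3, 10, 5, 7, 8, 0, 1, 11, 12, 4]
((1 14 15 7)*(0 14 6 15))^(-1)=(0 14)(1 7 15 6)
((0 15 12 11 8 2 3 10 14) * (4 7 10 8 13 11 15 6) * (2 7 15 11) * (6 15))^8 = (0 7 2 12 14 8 13 15 10 3 11)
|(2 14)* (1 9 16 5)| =4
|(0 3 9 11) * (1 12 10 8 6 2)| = |(0 3 9 11)(1 12 10 8 6 2)| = 12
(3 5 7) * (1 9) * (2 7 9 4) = (1 4 2 7 3 5 9) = [0, 4, 7, 5, 2, 9, 6, 3, 8, 1]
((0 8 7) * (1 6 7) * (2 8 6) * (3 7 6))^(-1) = (0 7 3)(1 8 2)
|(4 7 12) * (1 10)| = |(1 10)(4 7 12)| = 6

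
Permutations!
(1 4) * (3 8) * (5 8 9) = [0, 4, 2, 9, 1, 8, 6, 7, 3, 5] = (1 4)(3 9 5 8)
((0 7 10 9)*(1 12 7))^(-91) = (0 9 10 7 12 1)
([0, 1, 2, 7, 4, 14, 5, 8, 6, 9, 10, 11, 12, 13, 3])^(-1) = [0, 1, 2, 14, 4, 6, 8, 3, 7, 9, 10, 11, 12, 13, 5]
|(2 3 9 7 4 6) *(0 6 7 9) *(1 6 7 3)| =|(9)(0 7 4 3)(1 6 2)| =12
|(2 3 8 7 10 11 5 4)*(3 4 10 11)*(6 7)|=|(2 4)(3 8 6 7 11 5 10)|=14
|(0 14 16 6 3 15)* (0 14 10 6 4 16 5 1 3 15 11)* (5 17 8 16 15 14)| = 13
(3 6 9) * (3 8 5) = [0, 1, 2, 6, 4, 3, 9, 7, 5, 8] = (3 6 9 8 5)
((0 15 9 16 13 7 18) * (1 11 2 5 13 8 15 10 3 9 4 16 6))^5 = ((0 10 3 9 6 1 11 2 5 13 7 18)(4 16 8 15))^5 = (0 1 7 9 5 10 11 18 6 13 3 2)(4 16 8 15)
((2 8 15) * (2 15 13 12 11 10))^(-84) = ((15)(2 8 13 12 11 10))^(-84) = (15)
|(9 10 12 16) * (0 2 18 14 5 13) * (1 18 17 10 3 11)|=|(0 2 17 10 12 16 9 3 11 1 18 14 5 13)|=14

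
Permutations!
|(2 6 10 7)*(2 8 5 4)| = |(2 6 10 7 8 5 4)| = 7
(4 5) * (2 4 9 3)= (2 4 5 9 3)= [0, 1, 4, 2, 5, 9, 6, 7, 8, 3]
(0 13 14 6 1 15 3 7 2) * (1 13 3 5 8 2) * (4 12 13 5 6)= (0 3 7 1 15 6 5 8 2)(4 12 13 14)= [3, 15, 0, 7, 12, 8, 5, 1, 2, 9, 10, 11, 13, 14, 4, 6]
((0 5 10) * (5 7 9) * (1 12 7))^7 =(12) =((0 1 12 7 9 5 10))^7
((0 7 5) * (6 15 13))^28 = ((0 7 5)(6 15 13))^28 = (0 7 5)(6 15 13)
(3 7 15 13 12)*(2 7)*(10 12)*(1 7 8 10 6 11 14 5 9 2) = (1 7 15 13 6 11 14 5 9 2 8 10 12 3) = [0, 7, 8, 1, 4, 9, 11, 15, 10, 2, 12, 14, 3, 6, 5, 13]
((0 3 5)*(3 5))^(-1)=((0 5))^(-1)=(0 5)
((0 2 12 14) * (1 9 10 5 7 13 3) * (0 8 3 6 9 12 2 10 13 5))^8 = ((0 10)(1 12 14 8 3)(5 7)(6 9 13))^8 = (1 8 12 3 14)(6 13 9)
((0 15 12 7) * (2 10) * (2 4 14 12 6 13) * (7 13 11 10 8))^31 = (0 12 6 2 10 7 14 15 13 11 8 4)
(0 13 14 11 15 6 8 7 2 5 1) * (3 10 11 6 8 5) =(0 13 14 6 5 1)(2 3 10 11 15 8 7) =[13, 0, 3, 10, 4, 1, 5, 2, 7, 9, 11, 15, 12, 14, 6, 8]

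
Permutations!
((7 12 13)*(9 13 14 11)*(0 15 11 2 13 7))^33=(0 14 9)(2 7 15)(11 13 12)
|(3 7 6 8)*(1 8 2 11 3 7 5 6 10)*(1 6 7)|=|(1 8)(2 11 3 5 7 10 6)|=14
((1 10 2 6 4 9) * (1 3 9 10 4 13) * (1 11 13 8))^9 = (1 2)(3 9)(4 6)(8 10)(11 13)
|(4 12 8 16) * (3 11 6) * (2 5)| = |(2 5)(3 11 6)(4 12 8 16)| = 12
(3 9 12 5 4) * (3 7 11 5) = (3 9 12)(4 7 11 5) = [0, 1, 2, 9, 7, 4, 6, 11, 8, 12, 10, 5, 3]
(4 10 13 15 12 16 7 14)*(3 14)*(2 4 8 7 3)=(2 4 10 13 15 12 16 3 14 8 7)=[0, 1, 4, 14, 10, 5, 6, 2, 7, 9, 13, 11, 16, 15, 8, 12, 3]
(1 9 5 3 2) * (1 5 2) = [0, 9, 5, 1, 4, 3, 6, 7, 8, 2] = (1 9 2 5 3)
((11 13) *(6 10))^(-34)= (13)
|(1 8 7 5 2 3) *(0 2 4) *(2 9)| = 9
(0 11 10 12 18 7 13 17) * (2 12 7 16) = (0 11 10 7 13 17)(2 12 18 16) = [11, 1, 12, 3, 4, 5, 6, 13, 8, 9, 7, 10, 18, 17, 14, 15, 2, 0, 16]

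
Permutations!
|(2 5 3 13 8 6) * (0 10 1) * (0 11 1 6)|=|(0 10 6 2 5 3 13 8)(1 11)|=8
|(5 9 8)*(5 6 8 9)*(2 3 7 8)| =|(9)(2 3 7 8 6)| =5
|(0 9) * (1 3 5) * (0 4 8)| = 12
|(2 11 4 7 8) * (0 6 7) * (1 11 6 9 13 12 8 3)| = 12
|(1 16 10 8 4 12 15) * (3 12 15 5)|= 6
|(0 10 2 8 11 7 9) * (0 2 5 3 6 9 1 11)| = 24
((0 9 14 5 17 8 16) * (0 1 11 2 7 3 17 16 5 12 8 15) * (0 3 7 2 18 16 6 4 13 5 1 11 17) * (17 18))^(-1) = (0 3 15 17 11 16 18 1 8 12 14 9)(4 6 5 13)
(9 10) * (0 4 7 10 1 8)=(0 4 7 10 9 1 8)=[4, 8, 2, 3, 7, 5, 6, 10, 0, 1, 9]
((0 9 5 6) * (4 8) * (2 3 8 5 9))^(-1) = (9)(0 6 5 4 8 3 2)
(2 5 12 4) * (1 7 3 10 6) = (1 7 3 10 6)(2 5 12 4) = [0, 7, 5, 10, 2, 12, 1, 3, 8, 9, 6, 11, 4]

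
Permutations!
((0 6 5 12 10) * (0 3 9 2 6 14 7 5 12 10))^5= (0 3)(2 7)(5 6)(9 14)(10 12)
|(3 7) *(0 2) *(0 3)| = |(0 2 3 7)| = 4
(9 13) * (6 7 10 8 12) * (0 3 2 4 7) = [3, 1, 4, 2, 7, 5, 0, 10, 12, 13, 8, 11, 6, 9] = (0 3 2 4 7 10 8 12 6)(9 13)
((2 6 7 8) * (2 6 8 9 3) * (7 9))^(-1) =((2 8 6 9 3))^(-1) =(2 3 9 6 8)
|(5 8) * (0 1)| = 2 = |(0 1)(5 8)|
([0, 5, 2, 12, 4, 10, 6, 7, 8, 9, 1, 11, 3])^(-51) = (3 12)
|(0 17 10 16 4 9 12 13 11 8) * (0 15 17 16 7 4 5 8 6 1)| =15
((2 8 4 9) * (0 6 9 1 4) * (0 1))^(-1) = (0 4 1 8 2 9 6)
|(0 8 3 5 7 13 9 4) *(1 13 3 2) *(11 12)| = |(0 8 2 1 13 9 4)(3 5 7)(11 12)| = 42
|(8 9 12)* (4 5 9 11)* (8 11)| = |(4 5 9 12 11)| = 5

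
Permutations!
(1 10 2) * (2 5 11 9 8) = (1 10 5 11 9 8 2) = [0, 10, 1, 3, 4, 11, 6, 7, 2, 8, 5, 9]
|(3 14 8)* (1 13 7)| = |(1 13 7)(3 14 8)| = 3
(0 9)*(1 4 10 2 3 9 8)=[8, 4, 3, 9, 10, 5, 6, 7, 1, 0, 2]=(0 8 1 4 10 2 3 9)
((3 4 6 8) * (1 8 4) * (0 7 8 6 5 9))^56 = (0 8 1 4 9 7 3 6 5)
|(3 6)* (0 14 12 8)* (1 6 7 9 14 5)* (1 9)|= 12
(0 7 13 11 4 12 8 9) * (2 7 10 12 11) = (0 10 12 8 9)(2 7 13)(4 11) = [10, 1, 7, 3, 11, 5, 6, 13, 9, 0, 12, 4, 8, 2]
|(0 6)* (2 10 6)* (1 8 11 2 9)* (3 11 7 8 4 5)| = |(0 9 1 4 5 3 11 2 10 6)(7 8)| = 10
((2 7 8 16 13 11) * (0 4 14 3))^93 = ((0 4 14 3)(2 7 8 16 13 11))^93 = (0 4 14 3)(2 16)(7 13)(8 11)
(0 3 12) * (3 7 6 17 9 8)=(0 7 6 17 9 8 3 12)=[7, 1, 2, 12, 4, 5, 17, 6, 3, 8, 10, 11, 0, 13, 14, 15, 16, 9]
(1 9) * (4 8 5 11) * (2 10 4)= (1 9)(2 10 4 8 5 11)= [0, 9, 10, 3, 8, 11, 6, 7, 5, 1, 4, 2]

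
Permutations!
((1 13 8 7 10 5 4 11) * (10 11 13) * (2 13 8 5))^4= ((1 10 2 13 5 4 8 7 11))^4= (1 5 11 13 7 2 8 10 4)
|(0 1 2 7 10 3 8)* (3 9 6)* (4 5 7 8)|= 28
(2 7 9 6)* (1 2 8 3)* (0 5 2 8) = (0 5 2 7 9 6)(1 8 3) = [5, 8, 7, 1, 4, 2, 0, 9, 3, 6]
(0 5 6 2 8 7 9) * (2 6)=(0 5 2 8 7 9)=[5, 1, 8, 3, 4, 2, 6, 9, 7, 0]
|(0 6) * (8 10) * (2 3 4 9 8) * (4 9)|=|(0 6)(2 3 9 8 10)|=10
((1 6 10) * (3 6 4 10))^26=(1 10 4)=((1 4 10)(3 6))^26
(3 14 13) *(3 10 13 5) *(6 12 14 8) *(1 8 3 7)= (1 8 6 12 14 5 7)(10 13)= [0, 8, 2, 3, 4, 7, 12, 1, 6, 9, 13, 11, 14, 10, 5]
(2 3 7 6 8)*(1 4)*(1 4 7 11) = [0, 7, 3, 11, 4, 5, 8, 6, 2, 9, 10, 1] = (1 7 6 8 2 3 11)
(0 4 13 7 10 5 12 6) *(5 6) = (0 4 13 7 10 6)(5 12) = [4, 1, 2, 3, 13, 12, 0, 10, 8, 9, 6, 11, 5, 7]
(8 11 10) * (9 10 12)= (8 11 12 9 10)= [0, 1, 2, 3, 4, 5, 6, 7, 11, 10, 8, 12, 9]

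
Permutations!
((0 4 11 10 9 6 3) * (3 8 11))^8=((0 4 3)(6 8 11 10 9))^8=(0 3 4)(6 10 8 9 11)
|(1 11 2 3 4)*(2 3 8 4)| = 6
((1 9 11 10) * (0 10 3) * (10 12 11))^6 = (0 11)(3 12)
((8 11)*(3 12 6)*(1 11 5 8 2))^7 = ((1 11 2)(3 12 6)(5 8))^7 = (1 11 2)(3 12 6)(5 8)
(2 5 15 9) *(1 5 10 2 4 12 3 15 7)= (1 5 7)(2 10)(3 15 9 4 12)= [0, 5, 10, 15, 12, 7, 6, 1, 8, 4, 2, 11, 3, 13, 14, 9]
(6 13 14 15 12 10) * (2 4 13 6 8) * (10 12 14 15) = (2 4 13 15 14 10 8) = [0, 1, 4, 3, 13, 5, 6, 7, 2, 9, 8, 11, 12, 15, 10, 14]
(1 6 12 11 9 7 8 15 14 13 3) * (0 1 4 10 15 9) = (0 1 6 12 11)(3 4 10 15 14 13)(7 8 9) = [1, 6, 2, 4, 10, 5, 12, 8, 9, 7, 15, 0, 11, 3, 13, 14]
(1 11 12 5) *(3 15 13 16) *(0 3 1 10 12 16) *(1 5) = [3, 11, 2, 15, 4, 10, 6, 7, 8, 9, 12, 16, 1, 0, 14, 13, 5] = (0 3 15 13)(1 11 16 5 10 12)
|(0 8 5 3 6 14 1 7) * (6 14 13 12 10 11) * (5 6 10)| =|(0 8 6 13 12 5 3 14 1 7)(10 11)| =10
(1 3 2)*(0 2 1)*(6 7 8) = [2, 3, 0, 1, 4, 5, 7, 8, 6] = (0 2)(1 3)(6 7 8)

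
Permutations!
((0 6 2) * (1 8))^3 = ((0 6 2)(1 8))^3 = (1 8)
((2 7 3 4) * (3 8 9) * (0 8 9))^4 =((0 8)(2 7 9 3 4))^4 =(2 4 3 9 7)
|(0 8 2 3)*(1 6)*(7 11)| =4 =|(0 8 2 3)(1 6)(7 11)|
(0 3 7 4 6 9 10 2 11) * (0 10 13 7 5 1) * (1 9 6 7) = (0 3 5 9 13 1)(2 11 10)(4 7) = [3, 0, 11, 5, 7, 9, 6, 4, 8, 13, 2, 10, 12, 1]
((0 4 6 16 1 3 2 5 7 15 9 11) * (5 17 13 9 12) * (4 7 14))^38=((0 7 15 12 5 14 4 6 16 1 3 2 17 13 9 11))^38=(0 4 17 15 16 9 5 3)(1 11 14 2 7 6 13 12)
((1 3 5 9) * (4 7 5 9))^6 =(9)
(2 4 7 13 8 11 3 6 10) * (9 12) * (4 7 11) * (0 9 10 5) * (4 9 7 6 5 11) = (0 7 13 8 9 12 10 2 6 11 3 5) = [7, 1, 6, 5, 4, 0, 11, 13, 9, 12, 2, 3, 10, 8]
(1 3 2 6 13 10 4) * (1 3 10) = [0, 10, 6, 2, 3, 5, 13, 7, 8, 9, 4, 11, 12, 1] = (1 10 4 3 2 6 13)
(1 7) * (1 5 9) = (1 7 5 9) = [0, 7, 2, 3, 4, 9, 6, 5, 8, 1]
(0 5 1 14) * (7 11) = (0 5 1 14)(7 11) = [5, 14, 2, 3, 4, 1, 6, 11, 8, 9, 10, 7, 12, 13, 0]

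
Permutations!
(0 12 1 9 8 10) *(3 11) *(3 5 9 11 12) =[3, 11, 2, 12, 4, 9, 6, 7, 10, 8, 0, 5, 1] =(0 3 12 1 11 5 9 8 10)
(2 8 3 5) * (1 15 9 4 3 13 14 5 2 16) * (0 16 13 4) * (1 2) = (0 16 2 8 4 3 1 15 9)(5 13 14) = [16, 15, 8, 1, 3, 13, 6, 7, 4, 0, 10, 11, 12, 14, 5, 9, 2]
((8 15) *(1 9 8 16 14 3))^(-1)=(1 3 14 16 15 8 9)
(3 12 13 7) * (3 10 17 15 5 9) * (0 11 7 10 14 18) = (0 11 7 14 18)(3 12 13 10 17 15 5 9) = [11, 1, 2, 12, 4, 9, 6, 14, 8, 3, 17, 7, 13, 10, 18, 5, 16, 15, 0]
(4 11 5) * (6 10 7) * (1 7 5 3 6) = (1 7)(3 6 10 5 4 11) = [0, 7, 2, 6, 11, 4, 10, 1, 8, 9, 5, 3]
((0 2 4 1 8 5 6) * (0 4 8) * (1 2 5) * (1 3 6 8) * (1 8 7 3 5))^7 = ((0 1)(2 8 5 7 3 6 4))^7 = (8)(0 1)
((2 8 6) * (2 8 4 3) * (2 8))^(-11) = (2 6 8 3 4)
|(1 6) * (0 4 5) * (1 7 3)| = 12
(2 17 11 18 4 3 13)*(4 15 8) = (2 17 11 18 15 8 4 3 13) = [0, 1, 17, 13, 3, 5, 6, 7, 4, 9, 10, 18, 12, 2, 14, 8, 16, 11, 15]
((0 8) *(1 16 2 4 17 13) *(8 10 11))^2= (0 11)(1 2 17)(4 13 16)(8 10)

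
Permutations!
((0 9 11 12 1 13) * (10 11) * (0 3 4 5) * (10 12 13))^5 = (0 11)(1 4)(3 12)(5 10)(9 13)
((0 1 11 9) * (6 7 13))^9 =(13)(0 1 11 9)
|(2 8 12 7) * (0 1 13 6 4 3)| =|(0 1 13 6 4 3)(2 8 12 7)| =12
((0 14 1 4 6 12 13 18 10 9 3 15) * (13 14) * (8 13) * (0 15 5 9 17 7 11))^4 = ((0 8 13 18 10 17 7 11)(1 4 6 12 14)(3 5 9))^4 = (0 10)(1 14 12 6 4)(3 5 9)(7 13)(8 17)(11 18)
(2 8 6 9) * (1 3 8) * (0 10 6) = (0 10 6 9 2 1 3 8) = [10, 3, 1, 8, 4, 5, 9, 7, 0, 2, 6]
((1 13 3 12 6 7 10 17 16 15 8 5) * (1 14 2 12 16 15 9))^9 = ((1 13 3 16 9)(2 12 6 7 10 17 15 8 5 14))^9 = (1 9 16 3 13)(2 14 5 8 15 17 10 7 6 12)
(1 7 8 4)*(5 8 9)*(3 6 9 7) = [0, 3, 2, 6, 1, 8, 9, 7, 4, 5] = (1 3 6 9 5 8 4)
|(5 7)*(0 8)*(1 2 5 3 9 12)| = 14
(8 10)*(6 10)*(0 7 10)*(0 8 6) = (0 7 10 6 8) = [7, 1, 2, 3, 4, 5, 8, 10, 0, 9, 6]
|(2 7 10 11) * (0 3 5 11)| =|(0 3 5 11 2 7 10)| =7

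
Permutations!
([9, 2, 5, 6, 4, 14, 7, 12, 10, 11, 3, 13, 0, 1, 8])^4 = (0 1 8 7 11 5 3)(2 10 12 13 14 6 9)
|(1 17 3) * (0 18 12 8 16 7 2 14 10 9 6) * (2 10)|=|(0 18 12 8 16 7 10 9 6)(1 17 3)(2 14)|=18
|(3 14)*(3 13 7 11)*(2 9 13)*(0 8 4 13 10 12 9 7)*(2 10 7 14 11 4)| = |(0 8 2 14 10 12 9 7 4 13)(3 11)| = 10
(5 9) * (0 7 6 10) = (0 7 6 10)(5 9) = [7, 1, 2, 3, 4, 9, 10, 6, 8, 5, 0]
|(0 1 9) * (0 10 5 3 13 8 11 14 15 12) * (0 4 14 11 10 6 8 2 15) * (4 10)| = |(0 1 9 6 8 4 14)(2 15 12 10 5 3 13)| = 7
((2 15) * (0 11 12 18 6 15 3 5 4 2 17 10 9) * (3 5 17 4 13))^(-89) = ((0 11 12 18 6 15 4 2 5 13 3 17 10 9))^(-89) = (0 13 6 9 5 18 10 2 12 17 4 11 3 15)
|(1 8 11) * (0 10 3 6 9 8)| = |(0 10 3 6 9 8 11 1)| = 8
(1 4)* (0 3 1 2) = (0 3 1 4 2) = [3, 4, 0, 1, 2]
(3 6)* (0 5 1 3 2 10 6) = (0 5 1 3)(2 10 6) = [5, 3, 10, 0, 4, 1, 2, 7, 8, 9, 6]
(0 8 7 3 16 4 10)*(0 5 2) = (0 8 7 3 16 4 10 5 2) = [8, 1, 0, 16, 10, 2, 6, 3, 7, 9, 5, 11, 12, 13, 14, 15, 4]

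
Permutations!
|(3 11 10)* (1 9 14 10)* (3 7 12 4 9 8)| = |(1 8 3 11)(4 9 14 10 7 12)| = 12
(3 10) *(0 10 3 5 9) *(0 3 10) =(3 10 5 9) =[0, 1, 2, 10, 4, 9, 6, 7, 8, 3, 5]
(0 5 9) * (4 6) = (0 5 9)(4 6) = [5, 1, 2, 3, 6, 9, 4, 7, 8, 0]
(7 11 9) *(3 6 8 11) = (3 6 8 11 9 7) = [0, 1, 2, 6, 4, 5, 8, 3, 11, 7, 10, 9]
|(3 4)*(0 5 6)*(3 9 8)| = 12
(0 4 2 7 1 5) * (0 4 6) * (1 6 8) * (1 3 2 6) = [8, 5, 7, 2, 6, 4, 0, 1, 3] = (0 8 3 2 7 1 5 4 6)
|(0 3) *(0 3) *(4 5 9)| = 3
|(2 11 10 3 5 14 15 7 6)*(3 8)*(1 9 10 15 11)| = 12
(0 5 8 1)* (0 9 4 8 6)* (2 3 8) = (0 5 6)(1 9 4 2 3 8) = [5, 9, 3, 8, 2, 6, 0, 7, 1, 4]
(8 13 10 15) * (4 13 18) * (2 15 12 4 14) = [0, 1, 15, 3, 13, 5, 6, 7, 18, 9, 12, 11, 4, 10, 2, 8, 16, 17, 14] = (2 15 8 18 14)(4 13 10 12)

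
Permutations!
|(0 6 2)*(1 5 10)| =3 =|(0 6 2)(1 5 10)|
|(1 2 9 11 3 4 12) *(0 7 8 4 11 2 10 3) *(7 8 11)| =18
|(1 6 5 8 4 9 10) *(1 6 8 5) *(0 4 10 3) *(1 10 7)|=|(0 4 9 3)(1 8 7)(6 10)|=12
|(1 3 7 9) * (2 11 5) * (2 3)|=7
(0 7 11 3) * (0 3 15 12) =(0 7 11 15 12) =[7, 1, 2, 3, 4, 5, 6, 11, 8, 9, 10, 15, 0, 13, 14, 12]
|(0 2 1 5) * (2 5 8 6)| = 4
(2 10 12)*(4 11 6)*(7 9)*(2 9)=[0, 1, 10, 3, 11, 5, 4, 2, 8, 7, 12, 6, 9]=(2 10 12 9 7)(4 11 6)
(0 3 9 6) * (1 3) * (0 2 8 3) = (0 1)(2 8 3 9 6) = [1, 0, 8, 9, 4, 5, 2, 7, 3, 6]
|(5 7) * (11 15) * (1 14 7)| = |(1 14 7 5)(11 15)| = 4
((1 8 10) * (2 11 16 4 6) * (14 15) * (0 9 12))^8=((0 9 12)(1 8 10)(2 11 16 4 6)(14 15))^8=(0 12 9)(1 10 8)(2 4 11 6 16)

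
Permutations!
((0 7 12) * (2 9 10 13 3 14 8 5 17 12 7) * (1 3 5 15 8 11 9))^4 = ((0 2 1 3 14 11 9 10 13 5 17 12)(8 15))^4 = (0 14 13)(1 9 17)(2 11 5)(3 10 12)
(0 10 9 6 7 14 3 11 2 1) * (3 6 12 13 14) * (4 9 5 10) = (0 4 9 12 13 14 6 7 3 11 2 1)(5 10) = [4, 0, 1, 11, 9, 10, 7, 3, 8, 12, 5, 2, 13, 14, 6]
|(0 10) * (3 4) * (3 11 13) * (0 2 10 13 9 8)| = 14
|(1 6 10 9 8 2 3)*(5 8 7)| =9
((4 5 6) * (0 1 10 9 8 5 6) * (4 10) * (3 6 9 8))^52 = ((0 1 4 9 3 6 10 8 5))^52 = (0 8 6 9 1 5 10 3 4)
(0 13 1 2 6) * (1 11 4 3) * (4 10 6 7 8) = (0 13 11 10 6)(1 2 7 8 4 3) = [13, 2, 7, 1, 3, 5, 0, 8, 4, 9, 6, 10, 12, 11]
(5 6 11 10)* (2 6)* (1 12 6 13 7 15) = [0, 12, 13, 3, 4, 2, 11, 15, 8, 9, 5, 10, 6, 7, 14, 1] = (1 12 6 11 10 5 2 13 7 15)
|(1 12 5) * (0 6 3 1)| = 6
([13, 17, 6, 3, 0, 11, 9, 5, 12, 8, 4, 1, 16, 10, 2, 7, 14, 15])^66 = (17)(0 10)(2 8 14 9 16 6 12)(4 13)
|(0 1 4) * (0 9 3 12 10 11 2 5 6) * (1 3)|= |(0 3 12 10 11 2 5 6)(1 4 9)|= 24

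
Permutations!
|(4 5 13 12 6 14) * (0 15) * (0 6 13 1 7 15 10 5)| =|(0 10 5 1 7 15 6 14 4)(12 13)| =18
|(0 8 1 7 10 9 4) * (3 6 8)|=|(0 3 6 8 1 7 10 9 4)|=9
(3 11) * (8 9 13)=(3 11)(8 9 13)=[0, 1, 2, 11, 4, 5, 6, 7, 9, 13, 10, 3, 12, 8]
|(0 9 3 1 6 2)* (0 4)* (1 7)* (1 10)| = |(0 9 3 7 10 1 6 2 4)| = 9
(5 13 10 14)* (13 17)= (5 17 13 10 14)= [0, 1, 2, 3, 4, 17, 6, 7, 8, 9, 14, 11, 12, 10, 5, 15, 16, 13]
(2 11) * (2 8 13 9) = (2 11 8 13 9) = [0, 1, 11, 3, 4, 5, 6, 7, 13, 2, 10, 8, 12, 9]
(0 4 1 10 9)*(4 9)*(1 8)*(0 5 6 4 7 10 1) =(0 9 5 6 4 8)(7 10) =[9, 1, 2, 3, 8, 6, 4, 10, 0, 5, 7]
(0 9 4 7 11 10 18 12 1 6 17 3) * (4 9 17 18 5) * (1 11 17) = [1, 6, 2, 0, 7, 4, 18, 17, 8, 9, 5, 10, 11, 13, 14, 15, 16, 3, 12] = (0 1 6 18 12 11 10 5 4 7 17 3)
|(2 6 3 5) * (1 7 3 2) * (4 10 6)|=|(1 7 3 5)(2 4 10 6)|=4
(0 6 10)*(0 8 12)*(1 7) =(0 6 10 8 12)(1 7) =[6, 7, 2, 3, 4, 5, 10, 1, 12, 9, 8, 11, 0]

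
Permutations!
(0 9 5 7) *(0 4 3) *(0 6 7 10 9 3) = (0 3 6 7 4)(5 10 9) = [3, 1, 2, 6, 0, 10, 7, 4, 8, 5, 9]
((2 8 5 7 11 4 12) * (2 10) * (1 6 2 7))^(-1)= (1 5 8 2 6)(4 11 7 10 12)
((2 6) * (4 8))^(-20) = ((2 6)(4 8))^(-20) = (8)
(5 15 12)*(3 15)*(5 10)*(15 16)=(3 16 15 12 10 5)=[0, 1, 2, 16, 4, 3, 6, 7, 8, 9, 5, 11, 10, 13, 14, 12, 15]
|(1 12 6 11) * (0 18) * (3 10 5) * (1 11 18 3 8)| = 9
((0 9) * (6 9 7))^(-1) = ((0 7 6 9))^(-1) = (0 9 6 7)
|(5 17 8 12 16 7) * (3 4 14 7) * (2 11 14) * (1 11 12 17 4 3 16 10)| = 18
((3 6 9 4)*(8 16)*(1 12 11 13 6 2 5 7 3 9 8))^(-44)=((1 12 11 13 6 8 16)(2 5 7 3)(4 9))^(-44)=(1 8 13 12 16 6 11)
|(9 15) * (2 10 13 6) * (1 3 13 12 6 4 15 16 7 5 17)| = |(1 3 13 4 15 9 16 7 5 17)(2 10 12 6)| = 20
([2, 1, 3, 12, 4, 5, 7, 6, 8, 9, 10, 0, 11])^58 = (0 12 2 11 3)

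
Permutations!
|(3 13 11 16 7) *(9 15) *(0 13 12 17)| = |(0 13 11 16 7 3 12 17)(9 15)| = 8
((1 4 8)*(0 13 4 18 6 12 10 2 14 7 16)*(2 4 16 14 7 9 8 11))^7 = (0 13 16)(1 2 6 14 10 8 11 18 7 12 9 4)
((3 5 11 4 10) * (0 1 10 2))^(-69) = (0 3 4 1 5 2 10 11)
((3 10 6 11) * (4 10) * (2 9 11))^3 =(2 3 6 11 10 9 4)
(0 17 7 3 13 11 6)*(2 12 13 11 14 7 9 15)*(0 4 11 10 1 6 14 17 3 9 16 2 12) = [3, 6, 0, 10, 11, 5, 4, 9, 8, 15, 1, 14, 13, 17, 7, 12, 2, 16] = (0 3 10 1 6 4 11 14 7 9 15 12 13 17 16 2)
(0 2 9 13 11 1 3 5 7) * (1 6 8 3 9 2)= (0 1 9 13 11 6 8 3 5 7)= [1, 9, 2, 5, 4, 7, 8, 0, 3, 13, 10, 6, 12, 11]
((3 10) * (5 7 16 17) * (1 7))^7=(1 16 5 7 17)(3 10)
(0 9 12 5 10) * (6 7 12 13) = [9, 1, 2, 3, 4, 10, 7, 12, 8, 13, 0, 11, 5, 6] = (0 9 13 6 7 12 5 10)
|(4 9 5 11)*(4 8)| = 5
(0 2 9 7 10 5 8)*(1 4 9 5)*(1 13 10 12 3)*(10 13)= (13)(0 2 5 8)(1 4 9 7 12 3)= [2, 4, 5, 1, 9, 8, 6, 12, 0, 7, 10, 11, 3, 13]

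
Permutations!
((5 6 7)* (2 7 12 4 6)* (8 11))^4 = (2 7 5)(4 6 12)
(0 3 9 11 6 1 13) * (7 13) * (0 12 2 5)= [3, 7, 5, 9, 4, 0, 1, 13, 8, 11, 10, 6, 2, 12]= (0 3 9 11 6 1 7 13 12 2 5)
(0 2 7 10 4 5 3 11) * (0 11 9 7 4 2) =(11)(2 4 5 3 9 7 10) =[0, 1, 4, 9, 5, 3, 6, 10, 8, 7, 2, 11]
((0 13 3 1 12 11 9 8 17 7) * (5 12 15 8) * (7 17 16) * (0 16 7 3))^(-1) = ((17)(0 13)(1 15 8 7 16 3)(5 12 11 9))^(-1) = (17)(0 13)(1 3 16 7 8 15)(5 9 11 12)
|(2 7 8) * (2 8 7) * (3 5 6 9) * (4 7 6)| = 6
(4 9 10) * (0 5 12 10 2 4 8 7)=[5, 1, 4, 3, 9, 12, 6, 0, 7, 2, 8, 11, 10]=(0 5 12 10 8 7)(2 4 9)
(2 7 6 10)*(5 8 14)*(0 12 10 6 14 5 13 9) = [12, 1, 7, 3, 4, 8, 6, 14, 5, 0, 2, 11, 10, 9, 13] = (0 12 10 2 7 14 13 9)(5 8)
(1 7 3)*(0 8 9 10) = (0 8 9 10)(1 7 3) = [8, 7, 2, 1, 4, 5, 6, 3, 9, 10, 0]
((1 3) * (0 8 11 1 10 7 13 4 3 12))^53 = (0 1 8 12 11)(3 13 10 4 7)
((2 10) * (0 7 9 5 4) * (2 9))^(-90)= ((0 7 2 10 9 5 4))^(-90)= (0 7 2 10 9 5 4)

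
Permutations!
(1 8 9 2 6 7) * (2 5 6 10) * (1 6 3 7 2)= [0, 8, 10, 7, 4, 3, 2, 6, 9, 5, 1]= (1 8 9 5 3 7 6 2 10)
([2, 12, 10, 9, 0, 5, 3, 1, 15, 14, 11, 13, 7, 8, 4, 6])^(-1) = (0 4 14 9 3 6 15 8 13 11 10 2)(1 7 12)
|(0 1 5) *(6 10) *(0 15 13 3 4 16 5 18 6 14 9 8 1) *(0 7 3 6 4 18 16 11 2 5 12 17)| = |(0 7 3 18 4 11 2 5 15 13 6 10 14 9 8 1 16 12 17)| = 19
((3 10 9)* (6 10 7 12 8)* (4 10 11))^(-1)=(3 9 10 4 11 6 8 12 7)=((3 7 12 8 6 11 4 10 9))^(-1)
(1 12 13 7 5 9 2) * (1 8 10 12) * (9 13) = (2 8 10 12 9)(5 13 7) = [0, 1, 8, 3, 4, 13, 6, 5, 10, 2, 12, 11, 9, 7]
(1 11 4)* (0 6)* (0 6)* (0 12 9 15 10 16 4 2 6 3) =(0 12 9 15 10 16 4 1 11 2 6 3) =[12, 11, 6, 0, 1, 5, 3, 7, 8, 15, 16, 2, 9, 13, 14, 10, 4]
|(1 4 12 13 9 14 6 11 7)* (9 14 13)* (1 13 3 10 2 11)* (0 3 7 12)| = 13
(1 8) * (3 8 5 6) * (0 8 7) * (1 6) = (0 8 6 3 7)(1 5) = [8, 5, 2, 7, 4, 1, 3, 0, 6]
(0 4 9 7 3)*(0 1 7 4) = [0, 7, 2, 1, 9, 5, 6, 3, 8, 4] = (1 7 3)(4 9)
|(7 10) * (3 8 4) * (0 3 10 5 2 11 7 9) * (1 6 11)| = |(0 3 8 4 10 9)(1 6 11 7 5 2)| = 6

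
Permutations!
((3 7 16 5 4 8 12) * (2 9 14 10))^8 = (3 7 16 5 4 8 12)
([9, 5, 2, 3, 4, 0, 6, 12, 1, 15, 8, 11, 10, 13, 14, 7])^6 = [8, 12, 2, 3, 4, 10, 6, 0, 7, 1, 15, 11, 9, 13, 14, 5]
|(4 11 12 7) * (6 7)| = 5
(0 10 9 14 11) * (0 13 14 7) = [10, 1, 2, 3, 4, 5, 6, 0, 8, 7, 9, 13, 12, 14, 11] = (0 10 9 7)(11 13 14)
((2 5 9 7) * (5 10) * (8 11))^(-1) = ((2 10 5 9 7)(8 11))^(-1) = (2 7 9 5 10)(8 11)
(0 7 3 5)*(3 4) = (0 7 4 3 5) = [7, 1, 2, 5, 3, 0, 6, 4]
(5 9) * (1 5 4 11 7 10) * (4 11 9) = (1 5 4 9 11 7 10) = [0, 5, 2, 3, 9, 4, 6, 10, 8, 11, 1, 7]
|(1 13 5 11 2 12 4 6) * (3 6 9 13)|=|(1 3 6)(2 12 4 9 13 5 11)|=21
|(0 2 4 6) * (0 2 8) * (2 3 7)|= |(0 8)(2 4 6 3 7)|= 10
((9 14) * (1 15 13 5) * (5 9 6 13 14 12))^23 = ((1 15 14 6 13 9 12 5))^23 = (1 5 12 9 13 6 14 15)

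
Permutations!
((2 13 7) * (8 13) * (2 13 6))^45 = ((2 8 6)(7 13))^45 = (7 13)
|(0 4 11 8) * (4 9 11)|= |(0 9 11 8)|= 4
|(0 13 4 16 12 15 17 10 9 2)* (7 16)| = |(0 13 4 7 16 12 15 17 10 9 2)| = 11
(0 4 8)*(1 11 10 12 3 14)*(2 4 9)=(0 9 2 4 8)(1 11 10 12 3 14)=[9, 11, 4, 14, 8, 5, 6, 7, 0, 2, 12, 10, 3, 13, 1]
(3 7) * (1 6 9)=[0, 6, 2, 7, 4, 5, 9, 3, 8, 1]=(1 6 9)(3 7)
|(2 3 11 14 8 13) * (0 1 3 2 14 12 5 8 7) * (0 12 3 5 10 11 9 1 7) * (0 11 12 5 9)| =8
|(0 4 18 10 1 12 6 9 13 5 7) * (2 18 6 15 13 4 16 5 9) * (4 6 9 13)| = 36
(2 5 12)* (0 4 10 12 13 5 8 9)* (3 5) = (0 4 10 12 2 8 9)(3 5 13) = [4, 1, 8, 5, 10, 13, 6, 7, 9, 0, 12, 11, 2, 3]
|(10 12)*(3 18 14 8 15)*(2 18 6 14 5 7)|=|(2 18 5 7)(3 6 14 8 15)(10 12)|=20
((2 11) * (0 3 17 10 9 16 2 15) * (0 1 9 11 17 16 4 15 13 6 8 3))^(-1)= (1 15 4 9)(2 16 3 8 6 13 11 10 17)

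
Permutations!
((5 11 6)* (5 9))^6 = ((5 11 6 9))^6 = (5 6)(9 11)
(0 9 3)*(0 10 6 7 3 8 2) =(0 9 8 2)(3 10 6 7) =[9, 1, 0, 10, 4, 5, 7, 3, 2, 8, 6]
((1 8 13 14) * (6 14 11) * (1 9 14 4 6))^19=(1 11 13 8)(4 6)(9 14)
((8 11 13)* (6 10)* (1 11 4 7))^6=(13)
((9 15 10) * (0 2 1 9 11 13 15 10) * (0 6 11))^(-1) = (0 10 9 1 2)(6 15 13 11)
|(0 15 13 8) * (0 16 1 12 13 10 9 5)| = 5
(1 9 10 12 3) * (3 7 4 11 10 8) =(1 9 8 3)(4 11 10 12 7) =[0, 9, 2, 1, 11, 5, 6, 4, 3, 8, 12, 10, 7]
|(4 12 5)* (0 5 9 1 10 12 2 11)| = 20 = |(0 5 4 2 11)(1 10 12 9)|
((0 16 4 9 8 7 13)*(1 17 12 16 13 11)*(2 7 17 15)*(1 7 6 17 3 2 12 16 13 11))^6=((0 11 7 1 15 12 13)(2 6 17 16 4 9 8 3))^6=(0 13 12 15 1 7 11)(2 8 4 17)(3 9 16 6)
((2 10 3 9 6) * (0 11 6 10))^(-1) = ((0 11 6 2)(3 9 10))^(-1) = (0 2 6 11)(3 10 9)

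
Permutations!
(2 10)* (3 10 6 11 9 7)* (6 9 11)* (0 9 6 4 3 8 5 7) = [9, 1, 6, 10, 3, 7, 4, 8, 5, 0, 2, 11] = (11)(0 9)(2 6 4 3 10)(5 7 8)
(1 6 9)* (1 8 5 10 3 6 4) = (1 4)(3 6 9 8 5 10) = [0, 4, 2, 6, 1, 10, 9, 7, 5, 8, 3]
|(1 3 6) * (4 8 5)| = 3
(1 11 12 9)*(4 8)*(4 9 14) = (1 11 12 14 4 8 9) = [0, 11, 2, 3, 8, 5, 6, 7, 9, 1, 10, 12, 14, 13, 4]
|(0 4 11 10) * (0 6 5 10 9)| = 12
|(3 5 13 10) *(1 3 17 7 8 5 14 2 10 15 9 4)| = |(1 3 14 2 10 17 7 8 5 13 15 9 4)| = 13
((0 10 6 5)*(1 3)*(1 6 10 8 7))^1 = (10)(0 8 7 1 3 6 5)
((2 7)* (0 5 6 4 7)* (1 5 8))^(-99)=(0 4 1 2 6 8 7 5)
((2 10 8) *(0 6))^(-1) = (0 6)(2 8 10)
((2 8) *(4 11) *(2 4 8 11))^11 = (2 4 8 11)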